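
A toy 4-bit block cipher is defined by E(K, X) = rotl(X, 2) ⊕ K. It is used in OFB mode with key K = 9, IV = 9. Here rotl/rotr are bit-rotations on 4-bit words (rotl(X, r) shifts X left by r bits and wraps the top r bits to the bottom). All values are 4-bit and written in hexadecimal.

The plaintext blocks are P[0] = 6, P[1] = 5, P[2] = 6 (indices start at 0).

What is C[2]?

OFB encryption: S_i = E(K, S_{i−1}) with S_{−1} = IV; C_i = P_i ⊕ S_i.
C[0]: S = E(K, 9) = F; 6 ⊕ F = 9.
C[1]: S = E(K, F) = 6; 5 ⊕ 6 = 3.
C[2]: S = E(K, 6) = 0; 6 ⊕ 0 = 6.

C[2] = 6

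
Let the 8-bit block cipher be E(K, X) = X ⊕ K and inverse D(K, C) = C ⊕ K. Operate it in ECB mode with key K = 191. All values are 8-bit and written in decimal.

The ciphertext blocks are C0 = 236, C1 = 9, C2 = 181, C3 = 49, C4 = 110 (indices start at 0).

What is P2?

ECB decryption: P_i = D(K, C_i).
P2: D(K, 181) = 10.

P2 = 10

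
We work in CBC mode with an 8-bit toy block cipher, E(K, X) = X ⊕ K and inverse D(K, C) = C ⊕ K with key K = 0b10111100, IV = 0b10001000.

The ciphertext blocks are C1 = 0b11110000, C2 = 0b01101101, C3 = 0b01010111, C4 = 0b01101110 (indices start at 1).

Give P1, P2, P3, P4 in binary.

P1 = 0b11000100, P2 = 0b00100001, P3 = 0b10000110, P4 = 0b10000101

CBC decryption: P_i = D(K, C_i) ⊕ C_{i−1}, with C_{0} = IV.
P1: D(K, 0b11110000) = 0b01001100; 0b01001100 ⊕ 0b10001000 = 0b11000100.
P2: D(K, 0b01101101) = 0b11010001; 0b11010001 ⊕ 0b11110000 = 0b00100001.
P3: D(K, 0b01010111) = 0b11101011; 0b11101011 ⊕ 0b01101101 = 0b10000110.
P4: D(K, 0b01101110) = 0b11010010; 0b11010010 ⊕ 0b01010111 = 0b10000101.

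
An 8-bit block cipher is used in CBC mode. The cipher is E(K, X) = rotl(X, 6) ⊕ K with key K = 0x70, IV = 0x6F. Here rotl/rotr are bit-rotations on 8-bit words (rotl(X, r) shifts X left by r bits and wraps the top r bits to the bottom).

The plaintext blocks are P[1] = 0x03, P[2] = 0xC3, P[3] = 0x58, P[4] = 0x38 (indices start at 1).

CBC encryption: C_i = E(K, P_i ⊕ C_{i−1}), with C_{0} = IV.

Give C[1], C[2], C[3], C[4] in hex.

C[1] = 0x6B, C[2] = 0x5A, C[3] = 0xF0, C[4] = 0x42

C[1]: P[1] ⊕ 0x6F = 0x6C; E(K, 0x6C) = 0x6B.
C[2]: P[2] ⊕ 0x6B = 0xA8; E(K, 0xA8) = 0x5A.
C[3]: P[3] ⊕ 0x5A = 0x02; E(K, 0x02) = 0xF0.
C[4]: P[4] ⊕ 0xF0 = 0xC8; E(K, 0xC8) = 0x42.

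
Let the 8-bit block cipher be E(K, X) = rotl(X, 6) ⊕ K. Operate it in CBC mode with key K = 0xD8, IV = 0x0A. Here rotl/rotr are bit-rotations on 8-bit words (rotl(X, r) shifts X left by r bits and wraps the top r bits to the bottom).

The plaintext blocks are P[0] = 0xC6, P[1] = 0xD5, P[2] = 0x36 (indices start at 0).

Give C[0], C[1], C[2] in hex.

C[0] = 0xEB, C[1] = 0x57, C[2] = 0x80

CBC encryption: C_i = E(K, P_i ⊕ C_{i−1}), with C_{−1} = IV.
C[0]: P[0] ⊕ 0x0A = 0xCC; E(K, 0xCC) = 0xEB.
C[1]: P[1] ⊕ 0xEB = 0x3E; E(K, 0x3E) = 0x57.
C[2]: P[2] ⊕ 0x57 = 0x61; E(K, 0x61) = 0x80.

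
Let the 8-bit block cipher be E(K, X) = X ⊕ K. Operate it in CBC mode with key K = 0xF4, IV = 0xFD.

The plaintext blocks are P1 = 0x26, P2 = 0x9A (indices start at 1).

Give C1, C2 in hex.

C1 = 0x2F, C2 = 0x41

CBC encryption: C_i = E(K, P_i ⊕ C_{i−1}), with C_{0} = IV.
C1: P1 ⊕ 0xFD = 0xDB; E(K, 0xDB) = 0x2F.
C2: P2 ⊕ 0x2F = 0xB5; E(K, 0xB5) = 0x41.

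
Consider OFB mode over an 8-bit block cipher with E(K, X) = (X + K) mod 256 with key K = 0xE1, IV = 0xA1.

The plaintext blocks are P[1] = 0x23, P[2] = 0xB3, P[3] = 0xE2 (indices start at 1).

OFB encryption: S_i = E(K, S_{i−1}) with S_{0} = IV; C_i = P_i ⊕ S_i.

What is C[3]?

C[1]: S = E(K, 0xA1) = 0x82; 0x23 ⊕ 0x82 = 0xA1.
C[2]: S = E(K, 0x82) = 0x63; 0xB3 ⊕ 0x63 = 0xD0.
C[3]: S = E(K, 0x63) = 0x44; 0xE2 ⊕ 0x44 = 0xA6.

C[3] = 0xA6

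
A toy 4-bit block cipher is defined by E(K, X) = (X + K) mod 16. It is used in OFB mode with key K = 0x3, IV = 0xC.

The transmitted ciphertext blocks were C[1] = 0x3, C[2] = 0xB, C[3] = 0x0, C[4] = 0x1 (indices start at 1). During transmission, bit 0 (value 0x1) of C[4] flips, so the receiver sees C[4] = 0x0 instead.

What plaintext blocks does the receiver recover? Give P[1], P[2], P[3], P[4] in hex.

OFB decryption: S_i = E(K, S_{i−1}) with S_{0} = IV; P_i = C_i ⊕ S_i.
Only C[4] changed, to 0x0. In OFB, a change in C_i flips the same bit in P_i only; the keystream is unaffected. Decrypting the received ciphertext:
P[1]: S = E(K, 0xC) = 0xF; 0x3 ⊕ 0xF = 0xC.
P[2]: S = E(K, 0xF) = 0x2; 0xB ⊕ 0x2 = 0x9.
P[3]: S = E(K, 0x2) = 0x5; 0x0 ⊕ 0x5 = 0x5.
P[4]: S = E(K, 0x5) = 0x8; 0x0 ⊕ 0x8 = 0x8.
Blocks that differ from the original plaintext: P[4].

P[1] = 0xC, P[2] = 0x9, P[3] = 0x5, P[4] = 0x8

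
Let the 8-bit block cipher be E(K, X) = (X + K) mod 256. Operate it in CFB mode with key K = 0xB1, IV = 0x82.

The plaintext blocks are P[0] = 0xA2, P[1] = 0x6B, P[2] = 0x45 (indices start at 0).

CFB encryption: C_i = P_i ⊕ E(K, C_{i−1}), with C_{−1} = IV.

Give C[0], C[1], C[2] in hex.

C[0] = 0x91, C[1] = 0x29, C[2] = 0x9F

C[0]: E(K, 0x82) = 0x33; 0xA2 ⊕ 0x33 = 0x91.
C[1]: E(K, 0x91) = 0x42; 0x6B ⊕ 0x42 = 0x29.
C[2]: E(K, 0x29) = 0xDA; 0x45 ⊕ 0xDA = 0x9F.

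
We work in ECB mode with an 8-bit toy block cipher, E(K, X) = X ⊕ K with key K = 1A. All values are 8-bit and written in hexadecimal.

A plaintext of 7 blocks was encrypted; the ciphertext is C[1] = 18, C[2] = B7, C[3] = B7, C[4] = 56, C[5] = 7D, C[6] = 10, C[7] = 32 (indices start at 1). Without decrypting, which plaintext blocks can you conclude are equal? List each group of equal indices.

ECB encrypts each block independently with the same key, so equal ciphertext blocks imply equal plaintext blocks.
C[2] = C[3] = B7, so P[2] = P[3].

P[2] = P[3]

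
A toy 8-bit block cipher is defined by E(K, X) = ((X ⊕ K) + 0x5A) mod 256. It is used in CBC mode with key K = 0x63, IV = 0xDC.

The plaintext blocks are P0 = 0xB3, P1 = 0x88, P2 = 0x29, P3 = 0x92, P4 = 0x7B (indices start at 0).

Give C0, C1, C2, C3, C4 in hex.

CBC encryption: C_i = E(K, P_i ⊕ C_{i−1}), with C_{−1} = IV.
C0: P0 ⊕ 0xDC = 0x6F; E(K, 0x6F) = 0x66.
C1: P1 ⊕ 0x66 = 0xEE; E(K, 0xEE) = 0xE7.
C2: P2 ⊕ 0xE7 = 0xCE; E(K, 0xCE) = 0x07.
C3: P3 ⊕ 0x07 = 0x95; E(K, 0x95) = 0x50.
C4: P4 ⊕ 0x50 = 0x2B; E(K, 0x2B) = 0xA2.

C0 = 0x66, C1 = 0xE7, C2 = 0x07, C3 = 0x50, C4 = 0xA2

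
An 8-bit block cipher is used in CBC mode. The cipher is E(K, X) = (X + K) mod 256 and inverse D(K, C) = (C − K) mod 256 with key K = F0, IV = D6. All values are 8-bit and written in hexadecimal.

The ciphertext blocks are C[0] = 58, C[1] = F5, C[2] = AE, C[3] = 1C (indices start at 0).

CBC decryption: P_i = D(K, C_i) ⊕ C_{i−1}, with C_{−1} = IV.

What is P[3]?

P[3] = 82

P[3]: D(K, 1C) = 2C; 2C ⊕ AE = 82.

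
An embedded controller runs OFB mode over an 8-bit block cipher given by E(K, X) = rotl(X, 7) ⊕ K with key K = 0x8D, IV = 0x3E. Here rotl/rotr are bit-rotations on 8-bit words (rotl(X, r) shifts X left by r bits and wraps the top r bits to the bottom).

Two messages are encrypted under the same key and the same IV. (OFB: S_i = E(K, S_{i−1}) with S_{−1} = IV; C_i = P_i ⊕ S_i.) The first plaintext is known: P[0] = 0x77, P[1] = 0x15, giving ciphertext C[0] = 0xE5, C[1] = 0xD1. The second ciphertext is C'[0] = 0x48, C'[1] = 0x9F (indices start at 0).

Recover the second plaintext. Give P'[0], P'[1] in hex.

In OFB with a reused IV, both messages share the same keystream S_i, so C_i ⊕ C'_i = P_i ⊕ P'_i and thus P'_i = P_i ⊕ C_i ⊕ C'_i.
P'[0]: 0x77 ⊕ 0xE5 ⊕ 0x48 = 0xDA.
P'[1]: 0x15 ⊕ 0xD1 ⊕ 0x9F = 0x5B.

P'[0] = 0xDA, P'[1] = 0x5B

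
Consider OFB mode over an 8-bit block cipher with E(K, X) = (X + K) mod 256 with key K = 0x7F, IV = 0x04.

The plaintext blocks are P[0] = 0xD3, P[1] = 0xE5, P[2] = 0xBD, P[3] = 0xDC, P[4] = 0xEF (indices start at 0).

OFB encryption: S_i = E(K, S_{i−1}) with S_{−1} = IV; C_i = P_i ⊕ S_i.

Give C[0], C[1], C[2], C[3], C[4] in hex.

C[0] = 0x50, C[1] = 0xE7, C[2] = 0x3C, C[3] = 0xDC, C[4] = 0x90

C[0]: S = E(K, 0x04) = 0x83; 0xD3 ⊕ 0x83 = 0x50.
C[1]: S = E(K, 0x83) = 0x02; 0xE5 ⊕ 0x02 = 0xE7.
C[2]: S = E(K, 0x02) = 0x81; 0xBD ⊕ 0x81 = 0x3C.
C[3]: S = E(K, 0x81) = 0x00; 0xDC ⊕ 0x00 = 0xDC.
C[4]: S = E(K, 0x00) = 0x7F; 0xEF ⊕ 0x7F = 0x90.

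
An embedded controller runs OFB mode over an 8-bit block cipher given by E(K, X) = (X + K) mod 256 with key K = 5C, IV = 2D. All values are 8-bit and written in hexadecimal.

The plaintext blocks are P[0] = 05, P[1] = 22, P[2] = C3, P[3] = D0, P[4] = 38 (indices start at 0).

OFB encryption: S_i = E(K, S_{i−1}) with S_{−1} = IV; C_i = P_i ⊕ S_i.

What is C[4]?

C[4] = C1

C[0]: S = E(K, 2D) = 89; 05 ⊕ 89 = 8C.
C[1]: S = E(K, 89) = E5; 22 ⊕ E5 = C7.
C[2]: S = E(K, E5) = 41; C3 ⊕ 41 = 82.
C[3]: S = E(K, 41) = 9D; D0 ⊕ 9D = 4D.
C[4]: S = E(K, 9D) = F9; 38 ⊕ F9 = C1.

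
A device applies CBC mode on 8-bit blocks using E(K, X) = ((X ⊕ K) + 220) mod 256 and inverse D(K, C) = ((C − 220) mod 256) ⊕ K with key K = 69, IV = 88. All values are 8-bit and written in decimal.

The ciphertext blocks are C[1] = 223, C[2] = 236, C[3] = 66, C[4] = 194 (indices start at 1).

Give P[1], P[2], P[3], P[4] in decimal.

CBC decryption: P_i = D(K, C_i) ⊕ C_{i−1}, with C_{0} = IV.
P[1]: D(K, 223) = 70; 70 ⊕ 88 = 30.
P[2]: D(K, 236) = 85; 85 ⊕ 223 = 138.
P[3]: D(K, 66) = 35; 35 ⊕ 236 = 207.
P[4]: D(K, 194) = 163; 163 ⊕ 66 = 225.

P[1] = 30, P[2] = 138, P[3] = 207, P[4] = 225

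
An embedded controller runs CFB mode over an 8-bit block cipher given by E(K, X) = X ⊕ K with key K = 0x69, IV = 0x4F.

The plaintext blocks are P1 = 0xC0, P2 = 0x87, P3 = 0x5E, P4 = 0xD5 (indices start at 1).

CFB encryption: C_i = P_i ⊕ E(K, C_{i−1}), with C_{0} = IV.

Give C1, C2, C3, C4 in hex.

C1 = 0xE6, C2 = 0x08, C3 = 0x3F, C4 = 0x83

C1: E(K, 0x4F) = 0x26; 0xC0 ⊕ 0x26 = 0xE6.
C2: E(K, 0xE6) = 0x8F; 0x87 ⊕ 0x8F = 0x08.
C3: E(K, 0x08) = 0x61; 0x5E ⊕ 0x61 = 0x3F.
C4: E(K, 0x3F) = 0x56; 0xD5 ⊕ 0x56 = 0x83.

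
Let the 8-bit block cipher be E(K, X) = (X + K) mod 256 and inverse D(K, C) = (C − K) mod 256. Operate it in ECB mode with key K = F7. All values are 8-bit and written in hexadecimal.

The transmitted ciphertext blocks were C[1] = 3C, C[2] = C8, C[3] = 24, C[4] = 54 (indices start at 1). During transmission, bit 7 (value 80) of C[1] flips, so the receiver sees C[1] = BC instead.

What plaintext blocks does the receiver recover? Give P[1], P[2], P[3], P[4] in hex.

ECB decryption: P_i = D(K, C_i).
Only C[1] changed, to BC. In ECB, a change in C_i affects only P_i. Decrypting the received ciphertext:
P[1]: D(K, BC) = C5.
P[2]: D(K, C8) = D1.
P[3]: D(K, 24) = 2D.
P[4]: D(K, 54) = 5D.
Blocks that differ from the original plaintext: P[1].

P[1] = C5, P[2] = D1, P[3] = 2D, P[4] = 5D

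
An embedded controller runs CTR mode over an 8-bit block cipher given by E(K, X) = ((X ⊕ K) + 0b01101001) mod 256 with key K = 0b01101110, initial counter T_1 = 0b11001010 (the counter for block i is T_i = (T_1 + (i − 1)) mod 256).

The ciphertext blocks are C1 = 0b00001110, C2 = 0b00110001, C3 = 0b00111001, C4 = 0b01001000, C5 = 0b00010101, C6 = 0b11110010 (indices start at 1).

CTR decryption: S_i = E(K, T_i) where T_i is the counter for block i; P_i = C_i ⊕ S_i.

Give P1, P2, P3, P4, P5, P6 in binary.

P1 = 0b00000011, P2 = 0b00111111, P3 = 0b00110010, P4 = 0b01000100, P5 = 0b00011100, P6 = 0b11111000

P1: T = 0b11001010, S = E(K, T) = 0b00001101; 0b00001110 ⊕ 0b00001101 = 0b00000011.
P2: T = 0b11001011, S = E(K, T) = 0b00001110; 0b00110001 ⊕ 0b00001110 = 0b00111111.
P3: T = 0b11001100, S = E(K, T) = 0b00001011; 0b00111001 ⊕ 0b00001011 = 0b00110010.
P4: T = 0b11001101, S = E(K, T) = 0b00001100; 0b01001000 ⊕ 0b00001100 = 0b01000100.
P5: T = 0b11001110, S = E(K, T) = 0b00001001; 0b00010101 ⊕ 0b00001001 = 0b00011100.
P6: T = 0b11001111, S = E(K, T) = 0b00001010; 0b11110010 ⊕ 0b00001010 = 0b11111000.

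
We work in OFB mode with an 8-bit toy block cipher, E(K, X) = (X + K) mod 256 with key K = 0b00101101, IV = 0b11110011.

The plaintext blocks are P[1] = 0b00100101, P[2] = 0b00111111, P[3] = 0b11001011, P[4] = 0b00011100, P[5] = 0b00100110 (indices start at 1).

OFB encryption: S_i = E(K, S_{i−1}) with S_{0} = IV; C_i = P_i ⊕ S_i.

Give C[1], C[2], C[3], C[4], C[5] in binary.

C[1]: S = E(K, 0b11110011) = 0b00100000; 0b00100101 ⊕ 0b00100000 = 0b00000101.
C[2]: S = E(K, 0b00100000) = 0b01001101; 0b00111111 ⊕ 0b01001101 = 0b01110010.
C[3]: S = E(K, 0b01001101) = 0b01111010; 0b11001011 ⊕ 0b01111010 = 0b10110001.
C[4]: S = E(K, 0b01111010) = 0b10100111; 0b00011100 ⊕ 0b10100111 = 0b10111011.
C[5]: S = E(K, 0b10100111) = 0b11010100; 0b00100110 ⊕ 0b11010100 = 0b11110010.

C[1] = 0b00000101, C[2] = 0b01110010, C[3] = 0b10110001, C[4] = 0b10111011, C[5] = 0b11110010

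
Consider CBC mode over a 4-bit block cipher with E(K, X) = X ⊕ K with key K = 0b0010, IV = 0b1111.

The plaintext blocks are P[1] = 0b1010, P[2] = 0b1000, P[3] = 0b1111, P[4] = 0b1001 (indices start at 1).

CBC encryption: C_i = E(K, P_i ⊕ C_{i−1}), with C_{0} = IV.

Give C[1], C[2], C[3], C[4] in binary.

C[1] = 0b0111, C[2] = 0b1101, C[3] = 0b0000, C[4] = 0b1011

C[1]: P[1] ⊕ 0b1111 = 0b0101; E(K, 0b0101) = 0b0111.
C[2]: P[2] ⊕ 0b0111 = 0b1111; E(K, 0b1111) = 0b1101.
C[3]: P[3] ⊕ 0b1101 = 0b0010; E(K, 0b0010) = 0b0000.
C[4]: P[4] ⊕ 0b0000 = 0b1001; E(K, 0b1001) = 0b1011.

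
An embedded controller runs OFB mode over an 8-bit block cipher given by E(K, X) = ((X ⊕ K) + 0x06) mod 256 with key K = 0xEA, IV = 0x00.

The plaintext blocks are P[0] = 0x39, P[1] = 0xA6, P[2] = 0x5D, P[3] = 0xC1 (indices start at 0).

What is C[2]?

OFB encryption: S_i = E(K, S_{i−1}) with S_{−1} = IV; C_i = P_i ⊕ S_i.
C[0]: S = E(K, 0x00) = 0xF0; 0x39 ⊕ 0xF0 = 0xC9.
C[1]: S = E(K, 0xF0) = 0x20; 0xA6 ⊕ 0x20 = 0x86.
C[2]: S = E(K, 0x20) = 0xD0; 0x5D ⊕ 0xD0 = 0x8D.

C[2] = 0x8D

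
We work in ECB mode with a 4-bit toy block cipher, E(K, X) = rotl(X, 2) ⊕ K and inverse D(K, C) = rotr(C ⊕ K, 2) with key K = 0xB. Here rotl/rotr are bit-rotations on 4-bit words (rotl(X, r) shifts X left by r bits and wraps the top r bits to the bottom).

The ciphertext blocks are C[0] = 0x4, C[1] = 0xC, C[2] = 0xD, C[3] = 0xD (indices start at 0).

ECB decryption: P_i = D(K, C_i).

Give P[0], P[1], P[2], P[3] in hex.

P[0]: D(K, 0x4) = 0xF.
P[1]: D(K, 0xC) = 0xD.
P[2]: D(K, 0xD) = 0x9.
P[3]: D(K, 0xD) = 0x9.

P[0] = 0xF, P[1] = 0xD, P[2] = 0x9, P[3] = 0x9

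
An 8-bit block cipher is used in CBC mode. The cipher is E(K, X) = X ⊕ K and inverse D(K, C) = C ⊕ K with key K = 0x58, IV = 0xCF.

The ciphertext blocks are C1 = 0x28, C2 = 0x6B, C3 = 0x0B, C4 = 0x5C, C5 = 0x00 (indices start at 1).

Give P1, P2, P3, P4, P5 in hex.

P1 = 0xBF, P2 = 0x1B, P3 = 0x38, P4 = 0x0F, P5 = 0x04

CBC decryption: P_i = D(K, C_i) ⊕ C_{i−1}, with C_{0} = IV.
P1: D(K, 0x28) = 0x70; 0x70 ⊕ 0xCF = 0xBF.
P2: D(K, 0x6B) = 0x33; 0x33 ⊕ 0x28 = 0x1B.
P3: D(K, 0x0B) = 0x53; 0x53 ⊕ 0x6B = 0x38.
P4: D(K, 0x5C) = 0x04; 0x04 ⊕ 0x0B = 0x0F.
P5: D(K, 0x00) = 0x58; 0x58 ⊕ 0x5C = 0x04.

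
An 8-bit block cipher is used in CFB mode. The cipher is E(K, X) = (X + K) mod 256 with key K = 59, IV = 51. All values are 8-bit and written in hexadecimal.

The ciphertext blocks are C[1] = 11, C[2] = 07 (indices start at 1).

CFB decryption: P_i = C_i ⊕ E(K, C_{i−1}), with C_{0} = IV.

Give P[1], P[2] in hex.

P[1] = BB, P[2] = 6D

P[1]: E(K, 51) = AA; 11 ⊕ AA = BB.
P[2]: E(K, 11) = 6A; 07 ⊕ 6A = 6D.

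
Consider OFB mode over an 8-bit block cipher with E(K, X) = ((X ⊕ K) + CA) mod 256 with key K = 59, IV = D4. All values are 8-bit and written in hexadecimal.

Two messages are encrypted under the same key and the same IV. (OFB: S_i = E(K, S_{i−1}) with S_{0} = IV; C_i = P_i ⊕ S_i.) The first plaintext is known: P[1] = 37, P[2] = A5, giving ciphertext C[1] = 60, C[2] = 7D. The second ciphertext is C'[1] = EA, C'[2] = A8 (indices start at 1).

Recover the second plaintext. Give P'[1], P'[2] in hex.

P'[1] = BD, P'[2] = 70

In OFB with a reused IV, both messages share the same keystream S_i, so C_i ⊕ C'_i = P_i ⊕ P'_i and thus P'_i = P_i ⊕ C_i ⊕ C'_i.
P'[1]: 37 ⊕ 60 ⊕ EA = BD.
P'[2]: A5 ⊕ 7D ⊕ A8 = 70.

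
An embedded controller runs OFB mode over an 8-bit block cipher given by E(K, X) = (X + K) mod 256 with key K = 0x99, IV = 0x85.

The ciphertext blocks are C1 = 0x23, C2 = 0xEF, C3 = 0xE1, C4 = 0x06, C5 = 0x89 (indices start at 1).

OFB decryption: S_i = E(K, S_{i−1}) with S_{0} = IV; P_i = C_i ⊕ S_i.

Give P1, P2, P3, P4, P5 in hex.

P1 = 0x3D, P2 = 0x58, P3 = 0xB1, P4 = 0xEF, P5 = 0x0B

P1: S = E(K, 0x85) = 0x1E; 0x23 ⊕ 0x1E = 0x3D.
P2: S = E(K, 0x1E) = 0xB7; 0xEF ⊕ 0xB7 = 0x58.
P3: S = E(K, 0xB7) = 0x50; 0xE1 ⊕ 0x50 = 0xB1.
P4: S = E(K, 0x50) = 0xE9; 0x06 ⊕ 0xE9 = 0xEF.
P5: S = E(K, 0xE9) = 0x82; 0x89 ⊕ 0x82 = 0x0B.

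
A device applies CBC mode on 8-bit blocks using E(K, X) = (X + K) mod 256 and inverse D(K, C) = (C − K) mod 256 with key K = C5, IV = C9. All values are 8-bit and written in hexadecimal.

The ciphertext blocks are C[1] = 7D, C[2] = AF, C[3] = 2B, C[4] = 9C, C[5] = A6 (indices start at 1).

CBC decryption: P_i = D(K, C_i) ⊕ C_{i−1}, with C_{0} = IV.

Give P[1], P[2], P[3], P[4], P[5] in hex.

P[1] = 71, P[2] = 97, P[3] = C9, P[4] = FC, P[5] = 7D

P[1]: D(K, 7D) = B8; B8 ⊕ C9 = 71.
P[2]: D(K, AF) = EA; EA ⊕ 7D = 97.
P[3]: D(K, 2B) = 66; 66 ⊕ AF = C9.
P[4]: D(K, 9C) = D7; D7 ⊕ 2B = FC.
P[5]: D(K, A6) = E1; E1 ⊕ 9C = 7D.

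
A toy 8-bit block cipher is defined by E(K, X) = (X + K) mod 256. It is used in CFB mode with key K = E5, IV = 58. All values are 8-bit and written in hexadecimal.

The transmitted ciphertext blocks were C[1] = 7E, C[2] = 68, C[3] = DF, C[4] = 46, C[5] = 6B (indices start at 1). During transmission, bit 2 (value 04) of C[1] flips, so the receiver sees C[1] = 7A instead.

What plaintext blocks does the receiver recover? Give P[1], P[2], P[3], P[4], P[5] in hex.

P[1] = 47, P[2] = 37, P[3] = 92, P[4] = 82, P[5] = 40

CFB decryption: P_i = C_i ⊕ E(K, C_{i−1}), with C_{0} = IV.
Only C[1] changed, to 7A. In CFB, a change in C_i flips the same bit in P_i and garbles P_{i+1}. Decrypting the received ciphertext:
P[1]: E(K, 58) = 3D; 7A ⊕ 3D = 47.
P[2]: E(K, 7A) = 5F; 68 ⊕ 5F = 37.
P[3]: E(K, 68) = 4D; DF ⊕ 4D = 92.
P[4]: E(K, DF) = C4; 46 ⊕ C4 = 82.
P[5]: E(K, 46) = 2B; 6B ⊕ 2B = 40.
Blocks that differ from the original plaintext: P[1], P[2].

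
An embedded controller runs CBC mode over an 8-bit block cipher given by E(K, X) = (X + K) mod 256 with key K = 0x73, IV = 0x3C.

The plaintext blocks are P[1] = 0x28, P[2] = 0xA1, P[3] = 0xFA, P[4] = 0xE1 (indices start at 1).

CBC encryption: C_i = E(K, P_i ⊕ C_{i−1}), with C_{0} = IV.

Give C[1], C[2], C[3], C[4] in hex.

C[1] = 0x87, C[2] = 0x99, C[3] = 0xD6, C[4] = 0xAA

C[1]: P[1] ⊕ 0x3C = 0x14; E(K, 0x14) = 0x87.
C[2]: P[2] ⊕ 0x87 = 0x26; E(K, 0x26) = 0x99.
C[3]: P[3] ⊕ 0x99 = 0x63; E(K, 0x63) = 0xD6.
C[4]: P[4] ⊕ 0xD6 = 0x37; E(K, 0x37) = 0xAA.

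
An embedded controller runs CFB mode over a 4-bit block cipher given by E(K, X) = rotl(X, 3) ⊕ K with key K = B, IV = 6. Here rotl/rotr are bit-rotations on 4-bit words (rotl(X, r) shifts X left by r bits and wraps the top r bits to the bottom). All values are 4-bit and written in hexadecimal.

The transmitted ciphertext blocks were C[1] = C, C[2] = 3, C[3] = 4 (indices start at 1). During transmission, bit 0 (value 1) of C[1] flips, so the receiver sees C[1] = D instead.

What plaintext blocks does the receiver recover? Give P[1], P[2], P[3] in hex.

CFB decryption: P_i = C_i ⊕ E(K, C_{i−1}), with C_{0} = IV.
Only C[1] changed, to D. In CFB, a change in C_i flips the same bit in P_i and garbles P_{i+1}. Decrypting the received ciphertext:
P[1]: E(K, 6) = 8; D ⊕ 8 = 5.
P[2]: E(K, D) = 5; 3 ⊕ 5 = 6.
P[3]: E(K, 3) = 2; 4 ⊕ 2 = 6.
Blocks that differ from the original plaintext: P[1], P[2].

P[1] = 5, P[2] = 6, P[3] = 6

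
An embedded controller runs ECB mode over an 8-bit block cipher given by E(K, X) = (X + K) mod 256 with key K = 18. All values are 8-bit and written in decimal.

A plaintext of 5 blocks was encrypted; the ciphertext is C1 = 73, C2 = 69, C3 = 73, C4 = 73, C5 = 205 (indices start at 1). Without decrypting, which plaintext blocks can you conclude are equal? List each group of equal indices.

P1 = P3 = P4

ECB encrypts each block independently with the same key, so equal ciphertext blocks imply equal plaintext blocks.
C1 = C3 = C4 = 73, so P1 = P3 = P4.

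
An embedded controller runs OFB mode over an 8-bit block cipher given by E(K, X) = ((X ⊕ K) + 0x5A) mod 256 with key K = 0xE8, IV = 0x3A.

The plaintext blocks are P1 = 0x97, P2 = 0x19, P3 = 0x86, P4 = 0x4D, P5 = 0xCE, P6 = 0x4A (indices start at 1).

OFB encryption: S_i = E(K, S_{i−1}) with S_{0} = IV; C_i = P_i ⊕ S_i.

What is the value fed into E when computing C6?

C1: S = E(K, 0x3A) = 0x2C; 0x97 ⊕ 0x2C = 0xBB.
C2: S = E(K, 0x2C) = 0x1E; 0x19 ⊕ 0x1E = 0x07.
C3: S = E(K, 0x1E) = 0x50; 0x86 ⊕ 0x50 = 0xD6.
C4: S = E(K, 0x50) = 0x12; 0x4D ⊕ 0x12 = 0x5F.
C5: S = E(K, 0x12) = 0x54; 0xCE ⊕ 0x54 = 0x9A.
C6: S = E(K, 0x54) = 0x16; 0x4A ⊕ 0x16 = 0x5C.
So the input to E for block 6 is 0x54.

0x54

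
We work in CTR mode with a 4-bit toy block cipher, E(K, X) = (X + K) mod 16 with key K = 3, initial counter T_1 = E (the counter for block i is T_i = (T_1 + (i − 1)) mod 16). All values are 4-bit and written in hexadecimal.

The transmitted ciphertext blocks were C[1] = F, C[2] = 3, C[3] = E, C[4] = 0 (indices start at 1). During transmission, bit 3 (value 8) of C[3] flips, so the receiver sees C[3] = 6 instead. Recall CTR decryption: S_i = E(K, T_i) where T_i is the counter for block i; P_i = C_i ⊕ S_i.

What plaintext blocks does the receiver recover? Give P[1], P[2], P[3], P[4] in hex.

Only C[3] changed, to 6. In CTR, a change in C_i flips the same bit in P_i only; the keystream is unaffected. Decrypting the received ciphertext:
P[1]: T = E, S = E(K, T) = 1; F ⊕ 1 = E.
P[2]: T = F, S = E(K, T) = 2; 3 ⊕ 2 = 1.
P[3]: T = 0, S = E(K, T) = 3; 6 ⊕ 3 = 5.
P[4]: T = 1, S = E(K, T) = 4; 0 ⊕ 4 = 4.
Blocks that differ from the original plaintext: P[3].

P[1] = E, P[2] = 1, P[3] = 5, P[4] = 4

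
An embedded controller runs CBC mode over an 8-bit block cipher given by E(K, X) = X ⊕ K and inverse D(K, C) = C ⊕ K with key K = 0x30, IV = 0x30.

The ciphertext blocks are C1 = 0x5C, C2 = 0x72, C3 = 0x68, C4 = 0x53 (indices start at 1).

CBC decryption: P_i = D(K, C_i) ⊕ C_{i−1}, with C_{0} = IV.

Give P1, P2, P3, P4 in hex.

P1 = 0x5C, P2 = 0x1E, P3 = 0x2A, P4 = 0x0B

P1: D(K, 0x5C) = 0x6C; 0x6C ⊕ 0x30 = 0x5C.
P2: D(K, 0x72) = 0x42; 0x42 ⊕ 0x5C = 0x1E.
P3: D(K, 0x68) = 0x58; 0x58 ⊕ 0x72 = 0x2A.
P4: D(K, 0x53) = 0x63; 0x63 ⊕ 0x68 = 0x0B.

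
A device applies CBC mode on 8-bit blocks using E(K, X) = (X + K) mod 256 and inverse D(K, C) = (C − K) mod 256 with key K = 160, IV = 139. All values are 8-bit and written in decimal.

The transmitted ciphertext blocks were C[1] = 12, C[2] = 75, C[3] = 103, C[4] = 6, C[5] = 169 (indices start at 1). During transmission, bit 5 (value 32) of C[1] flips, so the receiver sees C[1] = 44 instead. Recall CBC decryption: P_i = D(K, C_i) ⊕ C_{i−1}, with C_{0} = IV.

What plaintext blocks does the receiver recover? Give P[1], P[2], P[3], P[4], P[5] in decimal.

Only C[1] changed, to 44. In CBC, a change in C_i garbles P_i and flips the same bit in P_{i+1}. Decrypting the received ciphertext:
P[1]: D(K, 44) = 140; 140 ⊕ 139 = 7.
P[2]: D(K, 75) = 171; 171 ⊕ 44 = 135.
P[3]: D(K, 103) = 199; 199 ⊕ 75 = 140.
P[4]: D(K, 6) = 102; 102 ⊕ 103 = 1.
P[5]: D(K, 169) = 9; 9 ⊕ 6 = 15.
Blocks that differ from the original plaintext: P[1], P[2].

P[1] = 7, P[2] = 135, P[3] = 140, P[4] = 1, P[5] = 15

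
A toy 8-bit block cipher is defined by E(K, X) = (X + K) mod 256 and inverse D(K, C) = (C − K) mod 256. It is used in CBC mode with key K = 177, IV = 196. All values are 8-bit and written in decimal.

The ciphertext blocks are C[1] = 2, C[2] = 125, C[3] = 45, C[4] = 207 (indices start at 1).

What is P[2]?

P[2] = 206

CBC decryption: P_i = D(K, C_i) ⊕ C_{i−1}, with C_{0} = IV.
P[2]: D(K, 125) = 204; 204 ⊕ 2 = 206.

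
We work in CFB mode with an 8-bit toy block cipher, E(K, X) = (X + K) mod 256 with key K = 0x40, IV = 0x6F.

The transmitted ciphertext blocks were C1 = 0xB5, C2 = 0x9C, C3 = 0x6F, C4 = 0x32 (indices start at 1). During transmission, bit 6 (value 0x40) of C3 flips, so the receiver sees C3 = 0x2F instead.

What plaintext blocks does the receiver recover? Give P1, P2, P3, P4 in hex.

CFB decryption: P_i = C_i ⊕ E(K, C_{i−1}), with C_{0} = IV.
Only C3 changed, to 0x2F. In CFB, a change in C_i flips the same bit in P_i and garbles P_{i+1}. Decrypting the received ciphertext:
P1: E(K, 0x6F) = 0xAF; 0xB5 ⊕ 0xAF = 0x1A.
P2: E(K, 0xB5) = 0xF5; 0x9C ⊕ 0xF5 = 0x69.
P3: E(K, 0x9C) = 0xDC; 0x2F ⊕ 0xDC = 0xF3.
P4: E(K, 0x2F) = 0x6F; 0x32 ⊕ 0x6F = 0x5D.
Blocks that differ from the original plaintext: P3, P4.

P1 = 0x1A, P2 = 0x69, P3 = 0xF3, P4 = 0x5D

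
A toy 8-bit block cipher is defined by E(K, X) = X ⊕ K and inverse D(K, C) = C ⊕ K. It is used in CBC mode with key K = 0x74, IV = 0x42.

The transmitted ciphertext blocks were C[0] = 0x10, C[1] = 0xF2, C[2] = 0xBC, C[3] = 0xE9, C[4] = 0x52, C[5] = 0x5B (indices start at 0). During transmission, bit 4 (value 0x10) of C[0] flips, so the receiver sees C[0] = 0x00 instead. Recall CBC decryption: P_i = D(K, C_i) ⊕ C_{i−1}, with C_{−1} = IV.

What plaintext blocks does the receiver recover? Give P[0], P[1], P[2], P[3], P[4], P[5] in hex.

P[0] = 0x36, P[1] = 0x86, P[2] = 0x3A, P[3] = 0x21, P[4] = 0xCF, P[5] = 0x7D

Only C[0] changed, to 0x00. In CBC, a change in C_i garbles P_i and flips the same bit in P_{i+1}. Decrypting the received ciphertext:
P[0]: D(K, 0x00) = 0x74; 0x74 ⊕ 0x42 = 0x36.
P[1]: D(K, 0xF2) = 0x86; 0x86 ⊕ 0x00 = 0x86.
P[2]: D(K, 0xBC) = 0xC8; 0xC8 ⊕ 0xF2 = 0x3A.
P[3]: D(K, 0xE9) = 0x9D; 0x9D ⊕ 0xBC = 0x21.
P[4]: D(K, 0x52) = 0x26; 0x26 ⊕ 0xE9 = 0xCF.
P[5]: D(K, 0x5B) = 0x2F; 0x2F ⊕ 0x52 = 0x7D.
Blocks that differ from the original plaintext: P[0], P[1].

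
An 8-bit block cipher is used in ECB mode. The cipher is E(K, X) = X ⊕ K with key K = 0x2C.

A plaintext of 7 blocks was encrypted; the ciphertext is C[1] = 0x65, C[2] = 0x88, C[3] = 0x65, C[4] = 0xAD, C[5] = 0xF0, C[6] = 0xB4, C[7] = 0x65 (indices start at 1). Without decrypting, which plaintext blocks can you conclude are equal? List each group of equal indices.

ECB encrypts each block independently with the same key, so equal ciphertext blocks imply equal plaintext blocks.
C[1] = C[3] = C[7] = 0x65, so P[1] = P[3] = P[7].

P[1] = P[3] = P[7]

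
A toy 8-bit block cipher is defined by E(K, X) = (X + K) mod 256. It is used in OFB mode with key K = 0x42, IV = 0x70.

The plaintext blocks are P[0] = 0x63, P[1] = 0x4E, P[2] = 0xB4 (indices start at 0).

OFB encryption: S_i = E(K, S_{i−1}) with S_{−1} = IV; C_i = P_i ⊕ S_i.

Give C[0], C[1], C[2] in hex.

C[0] = 0xD1, C[1] = 0xBA, C[2] = 0x82

C[0]: S = E(K, 0x70) = 0xB2; 0x63 ⊕ 0xB2 = 0xD1.
C[1]: S = E(K, 0xB2) = 0xF4; 0x4E ⊕ 0xF4 = 0xBA.
C[2]: S = E(K, 0xF4) = 0x36; 0xB4 ⊕ 0x36 = 0x82.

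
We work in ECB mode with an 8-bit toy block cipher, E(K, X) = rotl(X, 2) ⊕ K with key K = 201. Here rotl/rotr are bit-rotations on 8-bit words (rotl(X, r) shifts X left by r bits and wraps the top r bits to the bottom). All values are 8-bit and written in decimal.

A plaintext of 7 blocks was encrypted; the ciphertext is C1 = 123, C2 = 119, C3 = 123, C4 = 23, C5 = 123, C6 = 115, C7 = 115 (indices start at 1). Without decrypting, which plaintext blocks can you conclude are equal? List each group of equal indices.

P1 = P3 = P5; P6 = P7

ECB encrypts each block independently with the same key, so equal ciphertext blocks imply equal plaintext blocks.
C1 = C3 = C5 = 123, so P1 = P3 = P5.
C6 = C7 = 115, so P6 = P7.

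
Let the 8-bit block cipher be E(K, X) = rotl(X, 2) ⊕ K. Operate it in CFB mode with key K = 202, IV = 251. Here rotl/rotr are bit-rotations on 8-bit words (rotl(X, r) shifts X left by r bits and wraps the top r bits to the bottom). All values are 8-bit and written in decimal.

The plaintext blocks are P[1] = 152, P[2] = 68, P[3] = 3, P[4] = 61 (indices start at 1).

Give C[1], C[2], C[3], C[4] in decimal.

C[1] = 189, C[2] = 120, C[3] = 40, C[4] = 87

CFB encryption: C_i = P_i ⊕ E(K, C_{i−1}), with C_{0} = IV.
C[1]: E(K, 251) = 37; 152 ⊕ 37 = 189.
C[2]: E(K, 189) = 60; 68 ⊕ 60 = 120.
C[3]: E(K, 120) = 43; 3 ⊕ 43 = 40.
C[4]: E(K, 40) = 106; 61 ⊕ 106 = 87.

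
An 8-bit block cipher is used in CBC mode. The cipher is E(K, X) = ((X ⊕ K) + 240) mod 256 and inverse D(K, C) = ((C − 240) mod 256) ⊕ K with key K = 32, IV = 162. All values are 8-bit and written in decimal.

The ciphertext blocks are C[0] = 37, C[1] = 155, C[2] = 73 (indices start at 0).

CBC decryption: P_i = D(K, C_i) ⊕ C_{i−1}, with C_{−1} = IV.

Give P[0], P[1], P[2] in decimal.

P[0]: D(K, 37) = 21; 21 ⊕ 162 = 183.
P[1]: D(K, 155) = 139; 139 ⊕ 37 = 174.
P[2]: D(K, 73) = 121; 121 ⊕ 155 = 226.

P[0] = 183, P[1] = 174, P[2] = 226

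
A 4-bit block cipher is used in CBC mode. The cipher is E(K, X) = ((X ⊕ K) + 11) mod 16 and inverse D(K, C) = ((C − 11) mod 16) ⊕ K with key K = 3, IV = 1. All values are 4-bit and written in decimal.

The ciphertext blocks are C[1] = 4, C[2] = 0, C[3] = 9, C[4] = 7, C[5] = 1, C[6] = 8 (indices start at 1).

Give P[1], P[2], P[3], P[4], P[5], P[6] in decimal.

CBC decryption: P_i = D(K, C_i) ⊕ C_{i−1}, with C_{0} = IV.
P[1]: D(K, 4) = 10; 10 ⊕ 1 = 11.
P[2]: D(K, 0) = 6; 6 ⊕ 4 = 2.
P[3]: D(K, 9) = 13; 13 ⊕ 0 = 13.
P[4]: D(K, 7) = 15; 15 ⊕ 9 = 6.
P[5]: D(K, 1) = 5; 5 ⊕ 7 = 2.
P[6]: D(K, 8) = 14; 14 ⊕ 1 = 15.

P[1] = 11, P[2] = 2, P[3] = 13, P[4] = 6, P[5] = 2, P[6] = 15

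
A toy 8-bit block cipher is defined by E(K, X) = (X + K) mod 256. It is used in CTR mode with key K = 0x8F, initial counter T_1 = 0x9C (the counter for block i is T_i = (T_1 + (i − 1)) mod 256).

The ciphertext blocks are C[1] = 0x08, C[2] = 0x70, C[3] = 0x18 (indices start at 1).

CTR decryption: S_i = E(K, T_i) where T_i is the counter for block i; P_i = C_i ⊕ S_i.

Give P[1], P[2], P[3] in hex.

P[1]: T = 0x9C, S = E(K, T) = 0x2B; 0x08 ⊕ 0x2B = 0x23.
P[2]: T = 0x9D, S = E(K, T) = 0x2C; 0x70 ⊕ 0x2C = 0x5C.
P[3]: T = 0x9E, S = E(K, T) = 0x2D; 0x18 ⊕ 0x2D = 0x35.

P[1] = 0x23, P[2] = 0x5C, P[3] = 0x35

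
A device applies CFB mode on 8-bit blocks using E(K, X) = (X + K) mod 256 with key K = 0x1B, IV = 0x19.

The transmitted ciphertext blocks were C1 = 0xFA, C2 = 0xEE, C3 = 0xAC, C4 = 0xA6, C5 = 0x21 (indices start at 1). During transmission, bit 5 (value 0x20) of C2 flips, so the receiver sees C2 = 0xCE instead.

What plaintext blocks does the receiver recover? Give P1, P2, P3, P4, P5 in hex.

P1 = 0xCE, P2 = 0xDB, P3 = 0x45, P4 = 0x61, P5 = 0xE0

CFB decryption: P_i = C_i ⊕ E(K, C_{i−1}), with C_{0} = IV.
Only C2 changed, to 0xCE. In CFB, a change in C_i flips the same bit in P_i and garbles P_{i+1}. Decrypting the received ciphertext:
P1: E(K, 0x19) = 0x34; 0xFA ⊕ 0x34 = 0xCE.
P2: E(K, 0xFA) = 0x15; 0xCE ⊕ 0x15 = 0xDB.
P3: E(K, 0xCE) = 0xE9; 0xAC ⊕ 0xE9 = 0x45.
P4: E(K, 0xAC) = 0xC7; 0xA6 ⊕ 0xC7 = 0x61.
P5: E(K, 0xA6) = 0xC1; 0x21 ⊕ 0xC1 = 0xE0.
Blocks that differ from the original plaintext: P2, P3.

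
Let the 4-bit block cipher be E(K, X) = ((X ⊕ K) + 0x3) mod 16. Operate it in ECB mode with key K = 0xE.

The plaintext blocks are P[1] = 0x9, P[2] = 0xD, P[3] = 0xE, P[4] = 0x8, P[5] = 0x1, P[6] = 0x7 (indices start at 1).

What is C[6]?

ECB encryption: C_i = E(K, P_i).
C[6]: E(K, 0x7) = 0xC.

C[6] = 0xC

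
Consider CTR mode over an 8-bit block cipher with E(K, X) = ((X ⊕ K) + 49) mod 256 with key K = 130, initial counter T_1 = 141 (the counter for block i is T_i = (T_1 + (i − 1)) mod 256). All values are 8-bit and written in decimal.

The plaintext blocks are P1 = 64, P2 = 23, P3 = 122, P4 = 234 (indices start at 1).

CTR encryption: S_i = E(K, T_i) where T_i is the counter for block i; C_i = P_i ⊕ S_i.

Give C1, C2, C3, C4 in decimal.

C1 = 0, C2 = 42, C3 = 68, C4 = 169

C1: T = 141, S = E(K, T) = 64; 64 ⊕ 64 = 0.
C2: T = 142, S = E(K, T) = 61; 23 ⊕ 61 = 42.
C3: T = 143, S = E(K, T) = 62; 122 ⊕ 62 = 68.
C4: T = 144, S = E(K, T) = 67; 234 ⊕ 67 = 169.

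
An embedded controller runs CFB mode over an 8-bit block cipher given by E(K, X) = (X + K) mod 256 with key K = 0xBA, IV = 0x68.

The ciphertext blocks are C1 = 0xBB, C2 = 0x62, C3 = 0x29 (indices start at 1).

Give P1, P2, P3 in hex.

CFB decryption: P_i = C_i ⊕ E(K, C_{i−1}), with C_{0} = IV.
P1: E(K, 0x68) = 0x22; 0xBB ⊕ 0x22 = 0x99.
P2: E(K, 0xBB) = 0x75; 0x62 ⊕ 0x75 = 0x17.
P3: E(K, 0x62) = 0x1C; 0x29 ⊕ 0x1C = 0x35.

P1 = 0x99, P2 = 0x17, P3 = 0x35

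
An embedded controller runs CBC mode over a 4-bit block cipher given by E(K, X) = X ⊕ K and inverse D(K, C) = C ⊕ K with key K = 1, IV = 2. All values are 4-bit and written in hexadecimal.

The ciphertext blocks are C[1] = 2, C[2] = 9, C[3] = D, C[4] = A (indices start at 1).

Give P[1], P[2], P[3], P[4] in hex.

P[1] = 1, P[2] = A, P[3] = 5, P[4] = 6

CBC decryption: P_i = D(K, C_i) ⊕ C_{i−1}, with C_{0} = IV.
P[1]: D(K, 2) = 3; 3 ⊕ 2 = 1.
P[2]: D(K, 9) = 8; 8 ⊕ 2 = A.
P[3]: D(K, D) = C; C ⊕ 9 = 5.
P[4]: D(K, A) = B; B ⊕ D = 6.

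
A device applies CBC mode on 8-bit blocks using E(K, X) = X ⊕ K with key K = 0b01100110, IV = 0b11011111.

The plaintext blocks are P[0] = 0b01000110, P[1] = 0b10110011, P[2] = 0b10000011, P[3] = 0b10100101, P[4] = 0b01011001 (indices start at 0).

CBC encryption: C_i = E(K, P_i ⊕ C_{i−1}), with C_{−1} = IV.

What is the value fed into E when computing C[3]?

0b01101010

C[0]: P[0] ⊕ 0b11011111 = 0b10011001; E(K, 0b10011001) = 0b11111111.
C[1]: P[1] ⊕ 0b11111111 = 0b01001100; E(K, 0b01001100) = 0b00101010.
C[2]: P[2] ⊕ 0b00101010 = 0b10101001; E(K, 0b10101001) = 0b11001111.
C[3]: P[3] ⊕ 0b11001111 = 0b01101010; E(K, 0b01101010) = 0b00001100.
So the input to E for block [3] is 0b01101010.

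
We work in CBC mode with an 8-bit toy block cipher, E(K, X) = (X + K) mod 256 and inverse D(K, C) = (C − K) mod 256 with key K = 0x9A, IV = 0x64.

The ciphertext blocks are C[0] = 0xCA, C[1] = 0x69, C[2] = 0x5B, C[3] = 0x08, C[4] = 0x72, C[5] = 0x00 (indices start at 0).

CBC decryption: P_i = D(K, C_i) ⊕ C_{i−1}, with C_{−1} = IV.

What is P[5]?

P[5]: D(K, 0x00) = 0x66; 0x66 ⊕ 0x72 = 0x14.

P[5] = 0x14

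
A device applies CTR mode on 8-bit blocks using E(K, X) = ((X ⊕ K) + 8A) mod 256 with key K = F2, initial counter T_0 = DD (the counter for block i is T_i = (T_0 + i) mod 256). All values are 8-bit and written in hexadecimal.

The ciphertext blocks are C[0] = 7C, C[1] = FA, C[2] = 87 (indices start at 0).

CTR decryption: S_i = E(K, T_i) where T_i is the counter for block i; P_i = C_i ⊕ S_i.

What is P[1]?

P[1]: T = DE, S = E(K, T) = B6; FA ⊕ B6 = 4C.

P[1] = 4C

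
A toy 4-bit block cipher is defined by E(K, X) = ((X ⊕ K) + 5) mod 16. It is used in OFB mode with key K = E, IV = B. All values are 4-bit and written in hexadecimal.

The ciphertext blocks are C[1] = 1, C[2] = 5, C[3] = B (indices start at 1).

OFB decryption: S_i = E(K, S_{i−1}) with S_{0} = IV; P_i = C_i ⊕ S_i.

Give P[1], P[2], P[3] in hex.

P[1]: S = E(K, B) = A; 1 ⊕ A = B.
P[2]: S = E(K, A) = 9; 5 ⊕ 9 = C.
P[3]: S = E(K, 9) = C; B ⊕ C = 7.

P[1] = B, P[2] = C, P[3] = 7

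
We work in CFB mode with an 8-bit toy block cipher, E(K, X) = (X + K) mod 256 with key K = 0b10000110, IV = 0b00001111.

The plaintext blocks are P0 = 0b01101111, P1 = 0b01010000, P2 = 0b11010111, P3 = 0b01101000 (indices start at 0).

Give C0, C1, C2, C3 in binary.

C0 = 0b11111010, C1 = 0b11010000, C2 = 0b10000001, C3 = 0b01101111

CFB encryption: C_i = P_i ⊕ E(K, C_{i−1}), with C_{−1} = IV.
C0: E(K, 0b00001111) = 0b10010101; 0b01101111 ⊕ 0b10010101 = 0b11111010.
C1: E(K, 0b11111010) = 0b10000000; 0b01010000 ⊕ 0b10000000 = 0b11010000.
C2: E(K, 0b11010000) = 0b01010110; 0b11010111 ⊕ 0b01010110 = 0b10000001.
C3: E(K, 0b10000001) = 0b00000111; 0b01101000 ⊕ 0b00000111 = 0b01101111.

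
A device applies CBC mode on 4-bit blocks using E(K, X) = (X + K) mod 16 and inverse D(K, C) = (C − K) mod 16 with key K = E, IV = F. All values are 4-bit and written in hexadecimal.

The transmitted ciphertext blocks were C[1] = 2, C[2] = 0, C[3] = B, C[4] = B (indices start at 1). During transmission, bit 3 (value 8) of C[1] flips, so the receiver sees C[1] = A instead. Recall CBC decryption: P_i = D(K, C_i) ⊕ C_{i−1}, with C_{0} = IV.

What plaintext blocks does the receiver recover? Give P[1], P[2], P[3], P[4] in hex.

Only C[1] changed, to A. In CBC, a change in C_i garbles P_i and flips the same bit in P_{i+1}. Decrypting the received ciphertext:
P[1]: D(K, A) = C; C ⊕ F = 3.
P[2]: D(K, 0) = 2; 2 ⊕ A = 8.
P[3]: D(K, B) = D; D ⊕ 0 = D.
P[4]: D(K, B) = D; D ⊕ B = 6.
Blocks that differ from the original plaintext: P[1], P[2].

P[1] = 3, P[2] = 8, P[3] = D, P[4] = 6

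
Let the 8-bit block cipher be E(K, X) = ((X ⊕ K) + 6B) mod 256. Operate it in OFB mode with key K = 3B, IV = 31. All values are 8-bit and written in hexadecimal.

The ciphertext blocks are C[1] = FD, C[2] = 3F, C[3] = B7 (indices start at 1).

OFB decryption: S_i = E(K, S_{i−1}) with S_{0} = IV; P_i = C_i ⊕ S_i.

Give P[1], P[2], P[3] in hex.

P[1]: S = E(K, 31) = 75; FD ⊕ 75 = 88.
P[2]: S = E(K, 75) = B9; 3F ⊕ B9 = 86.
P[3]: S = E(K, B9) = ED; B7 ⊕ ED = 5A.

P[1] = 88, P[2] = 86, P[3] = 5A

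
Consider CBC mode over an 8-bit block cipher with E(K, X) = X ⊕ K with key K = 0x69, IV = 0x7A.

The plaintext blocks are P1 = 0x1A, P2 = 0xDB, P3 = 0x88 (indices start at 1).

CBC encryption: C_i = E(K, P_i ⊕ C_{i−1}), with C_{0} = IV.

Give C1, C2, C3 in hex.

C1: P1 ⊕ 0x7A = 0x60; E(K, 0x60) = 0x09.
C2: P2 ⊕ 0x09 = 0xD2; E(K, 0xD2) = 0xBB.
C3: P3 ⊕ 0xBB = 0x33; E(K, 0x33) = 0x5A.

C1 = 0x09, C2 = 0xBB, C3 = 0x5A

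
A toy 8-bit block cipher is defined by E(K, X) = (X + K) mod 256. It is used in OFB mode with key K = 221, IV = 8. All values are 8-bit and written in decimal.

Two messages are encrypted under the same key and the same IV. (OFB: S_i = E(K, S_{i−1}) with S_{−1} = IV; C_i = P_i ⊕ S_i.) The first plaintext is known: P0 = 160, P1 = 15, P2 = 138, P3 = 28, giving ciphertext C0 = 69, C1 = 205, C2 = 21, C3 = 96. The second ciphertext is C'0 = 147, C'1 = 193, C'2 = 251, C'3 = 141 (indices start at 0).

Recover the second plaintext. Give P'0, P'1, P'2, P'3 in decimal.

In OFB with a reused IV, both messages share the same keystream S_i, so C_i ⊕ C'_i = P_i ⊕ P'_i and thus P'_i = P_i ⊕ C_i ⊕ C'_i.
P'0: 160 ⊕ 69 ⊕ 147 = 118.
P'1: 15 ⊕ 205 ⊕ 193 = 3.
P'2: 138 ⊕ 21 ⊕ 251 = 100.
P'3: 28 ⊕ 96 ⊕ 141 = 241.

P'0 = 118, P'1 = 3, P'2 = 100, P'3 = 241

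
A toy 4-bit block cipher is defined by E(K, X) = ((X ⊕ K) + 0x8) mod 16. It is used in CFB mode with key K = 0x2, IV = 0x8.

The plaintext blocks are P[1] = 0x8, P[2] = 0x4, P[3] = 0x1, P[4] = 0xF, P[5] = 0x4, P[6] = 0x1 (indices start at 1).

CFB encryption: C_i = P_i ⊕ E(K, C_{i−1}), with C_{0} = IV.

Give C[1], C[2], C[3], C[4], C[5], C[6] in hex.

C[1]: E(K, 0x8) = 0x2; 0x8 ⊕ 0x2 = 0xA.
C[2]: E(K, 0xA) = 0x0; 0x4 ⊕ 0x0 = 0x4.
C[3]: E(K, 0x4) = 0xE; 0x1 ⊕ 0xE = 0xF.
C[4]: E(K, 0xF) = 0x5; 0xF ⊕ 0x5 = 0xA.
C[5]: E(K, 0xA) = 0x0; 0x4 ⊕ 0x0 = 0x4.
C[6]: E(K, 0x4) = 0xE; 0x1 ⊕ 0xE = 0xF.

C[1] = 0xA, C[2] = 0x4, C[3] = 0xF, C[4] = 0xA, C[5] = 0x4, C[6] = 0xF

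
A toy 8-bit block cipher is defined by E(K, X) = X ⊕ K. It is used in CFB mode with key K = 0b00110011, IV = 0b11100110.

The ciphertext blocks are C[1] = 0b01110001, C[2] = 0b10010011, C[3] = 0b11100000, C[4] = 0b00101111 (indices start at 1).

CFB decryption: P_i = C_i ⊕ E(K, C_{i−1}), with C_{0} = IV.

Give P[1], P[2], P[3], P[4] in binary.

P[1] = 0b10100100, P[2] = 0b11010001, P[3] = 0b01000000, P[4] = 0b11111100

P[1]: E(K, 0b11100110) = 0b11010101; 0b01110001 ⊕ 0b11010101 = 0b10100100.
P[2]: E(K, 0b01110001) = 0b01000010; 0b10010011 ⊕ 0b01000010 = 0b11010001.
P[3]: E(K, 0b10010011) = 0b10100000; 0b11100000 ⊕ 0b10100000 = 0b01000000.
P[4]: E(K, 0b11100000) = 0b11010011; 0b00101111 ⊕ 0b11010011 = 0b11111100.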